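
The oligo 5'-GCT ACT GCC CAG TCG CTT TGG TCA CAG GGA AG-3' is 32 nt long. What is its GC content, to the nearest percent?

59%

Scanning the sequence gives G=10, T=7, A=6, C=9.
G+C = 10 + 9 = 19 out of 32 bases
%GC = 19/32 × 100 = 59.38% ≈ 59%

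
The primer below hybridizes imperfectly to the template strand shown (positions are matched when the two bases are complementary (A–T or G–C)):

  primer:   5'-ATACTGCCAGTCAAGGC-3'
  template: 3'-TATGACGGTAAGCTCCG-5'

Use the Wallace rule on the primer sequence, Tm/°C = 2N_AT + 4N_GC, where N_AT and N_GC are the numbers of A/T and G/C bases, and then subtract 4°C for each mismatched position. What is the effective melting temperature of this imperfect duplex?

44°C

Primer base counts: A=5, T=3, G=4, C=5 → A+T=8, G+C=9
Perfect-match Tm = 2(8) + 4(9) = 16 + 36 = 52°C
Mismatches (positions where the bases are not complementary): 2 (at positions 10, 13)
Effective Tm = 52 − 2×4 = 52 − 8 = 44°C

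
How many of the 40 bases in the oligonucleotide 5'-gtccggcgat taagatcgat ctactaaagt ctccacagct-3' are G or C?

19

C=11, G=8, T=10, A=11
G+C = 8 + 11 = 19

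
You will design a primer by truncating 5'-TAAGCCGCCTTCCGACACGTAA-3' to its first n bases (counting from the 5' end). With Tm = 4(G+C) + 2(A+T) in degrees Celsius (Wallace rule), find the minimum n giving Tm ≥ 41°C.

n = 13

First 12 bases: TAAGCCGCCTTC → Tm = 38°C (< 41°C)
First 13 bases: TAAGCCGCCTTCC → Tm = 42°C (≥ 41°C)
Each additional base adds 2°C (A/T) or 4°C (G/C), so Tm is non-decreasing in n; n = 13 is the first length to reach 41°C.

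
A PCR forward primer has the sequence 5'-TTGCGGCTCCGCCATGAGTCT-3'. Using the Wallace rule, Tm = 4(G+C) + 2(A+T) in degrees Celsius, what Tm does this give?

68°C

Counting bases: T=6, A=2, G=6, C=7
AT pairs contribute 8, GC pairs contribute 13.
Tm = 2×8 + 4×13 = 68°C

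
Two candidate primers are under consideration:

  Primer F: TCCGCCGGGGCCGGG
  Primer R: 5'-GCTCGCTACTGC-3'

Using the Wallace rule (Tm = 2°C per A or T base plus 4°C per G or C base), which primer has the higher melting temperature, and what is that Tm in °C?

Primer F, 58°C

Primer F: A+T=1, G+C=14 → Tm = 2(1)+4(14) = 58°C
Primer R: A+T=4, G+C=8 → Tm = 2(4)+4(8) = 40°C
58°C vs 40°C → primer F is higher.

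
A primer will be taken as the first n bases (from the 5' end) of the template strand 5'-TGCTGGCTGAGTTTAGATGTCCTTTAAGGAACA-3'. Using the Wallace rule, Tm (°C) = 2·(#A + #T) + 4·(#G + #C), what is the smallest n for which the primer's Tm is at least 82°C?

First 28 bases: TGCTGGCTGAGTTTAGATGTCCTTTAAG → Tm = 80°C (< 82°C)
First 29 bases: TGCTGGCTGAGTTTAGATGTCCTTTAAGG → Tm = 84°C (≥ 82°C)
Each additional base adds 2°C (A/T) or 4°C (G/C), so Tm is non-decreasing in n; n = 29 is the first length to reach 82°C.

n = 29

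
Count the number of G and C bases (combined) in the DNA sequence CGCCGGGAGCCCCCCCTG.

G=6, T=1, C=10, A=1
G+C = 6 + 10 = 16

16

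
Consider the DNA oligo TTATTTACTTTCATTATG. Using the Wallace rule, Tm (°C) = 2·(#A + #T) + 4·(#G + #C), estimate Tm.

42°C

Counting bases: T=11, C=2, A=4, G=1
So N_AT = 15 and N_GC = 3.
Tm = 2×15 + 4×3 = 42°C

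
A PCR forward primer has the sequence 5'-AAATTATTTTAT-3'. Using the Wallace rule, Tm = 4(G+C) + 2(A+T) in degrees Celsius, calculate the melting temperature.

24°C

Scanning the sequence gives G=0, A=5, T=7, C=0.
So N_AT = 12 and N_GC = 0.
Tm = 2×12 + 4×0 = 24°C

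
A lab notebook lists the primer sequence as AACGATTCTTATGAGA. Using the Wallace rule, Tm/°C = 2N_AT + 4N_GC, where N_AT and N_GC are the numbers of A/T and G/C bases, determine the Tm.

42°C

C=2, A=6, G=3, T=5
AT pairs contribute 11, GC pairs contribute 5.
Tm = 2×11 + 4×5 = 42°C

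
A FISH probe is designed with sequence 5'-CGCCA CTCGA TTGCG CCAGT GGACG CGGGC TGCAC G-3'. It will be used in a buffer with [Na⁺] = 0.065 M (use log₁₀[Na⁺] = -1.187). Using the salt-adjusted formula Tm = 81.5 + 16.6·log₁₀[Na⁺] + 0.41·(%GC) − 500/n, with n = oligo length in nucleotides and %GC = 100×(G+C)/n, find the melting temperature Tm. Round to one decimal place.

77.5°C

Length n = 36. Scanning the sequence gives T=5, C=13, A=5, G=13.
G+C = 26, so %GC = 26/36 × 100 = 72.222%
Salt term: 16.6 × (-1.187) = -19.704
GC term: 0.41 × 72.222 = 29.611; length term: −500/36 = −13.889
Tm = 81.5 + (-19.704) + 29.611 − 13.889 = 77.518 → 77.5°C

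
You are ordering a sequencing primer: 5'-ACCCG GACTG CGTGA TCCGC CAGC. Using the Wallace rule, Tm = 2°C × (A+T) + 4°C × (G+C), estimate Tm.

82°C

Base counts: T=3, C=10, G=7, A=4
AT pairs contribute 7, GC pairs contribute 17.
Tm = 2×7 + 4×17 = 82°C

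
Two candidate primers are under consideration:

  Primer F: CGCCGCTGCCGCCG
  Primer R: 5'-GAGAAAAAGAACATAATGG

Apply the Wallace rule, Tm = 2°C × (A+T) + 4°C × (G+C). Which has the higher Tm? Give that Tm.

Primer F: A+T=1, G+C=13 → Tm = 2(1)+4(13) = 54°C
Primer R: A+T=13, G+C=6 → Tm = 2(13)+4(6) = 50°C
54°C vs 50°C → primer F is higher.

Primer F, 54°C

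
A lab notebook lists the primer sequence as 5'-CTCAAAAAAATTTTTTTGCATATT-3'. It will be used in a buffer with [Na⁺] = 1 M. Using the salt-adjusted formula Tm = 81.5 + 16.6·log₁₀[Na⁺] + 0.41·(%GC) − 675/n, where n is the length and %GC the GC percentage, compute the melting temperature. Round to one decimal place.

Length n = 24. Counting bases: A=9, G=1, C=3, T=11
G+C = 4, so %GC = 4/24 × 100 = 16.667%
Salt term: 16.6 × (0) = 0
GC term: 0.41 × 16.667 = 6.833; length term: −675/24 = −28.125
Tm = 81.5 + (0) + 6.833 − 28.125 = 60.208 → 60.2°C

60.2°C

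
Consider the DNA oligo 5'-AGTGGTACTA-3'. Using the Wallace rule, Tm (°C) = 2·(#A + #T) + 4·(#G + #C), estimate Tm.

Scanning the sequence gives T=3, G=3, C=1, A=3.
So N_AT = 6 and N_GC = 4.
Tm = 2(6) + 4(4) = 12 + 16 = 28°C

28°C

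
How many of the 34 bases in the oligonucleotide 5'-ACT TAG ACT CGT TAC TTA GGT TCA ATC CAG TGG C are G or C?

Counting bases: A=8, C=8, G=7, T=11
G+C = 7 + 8 = 15

15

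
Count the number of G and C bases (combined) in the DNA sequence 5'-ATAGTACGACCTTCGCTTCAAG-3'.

10

Base counts: A=6, T=6, C=6, G=4
G+C = 4 + 6 = 10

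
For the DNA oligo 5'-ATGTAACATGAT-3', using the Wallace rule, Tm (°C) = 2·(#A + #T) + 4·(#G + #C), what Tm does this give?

Base counts: G=2, C=1, A=5, T=4
AT pairs contribute 9, GC pairs contribute 3.
Tm = 2×9 + 4×3 = 30°C

30°C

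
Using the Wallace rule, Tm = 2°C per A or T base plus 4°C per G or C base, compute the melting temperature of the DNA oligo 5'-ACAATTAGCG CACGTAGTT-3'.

Counting bases: G=4, C=4, A=6, T=5
A+T = 11, G+C = 8
Tm = 2(11) + 4(8) = 22 + 32 = 54°C

54°C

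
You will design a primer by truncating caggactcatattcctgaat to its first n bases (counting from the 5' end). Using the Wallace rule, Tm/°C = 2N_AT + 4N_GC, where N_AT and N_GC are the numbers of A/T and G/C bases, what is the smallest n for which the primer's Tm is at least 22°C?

First 6 bases: CAGGAC → Tm = 20°C (< 22°C)
First 7 bases: CAGGACT → Tm = 22°C (≥ 22°C)
Each additional base adds 2°C (A/T) or 4°C (G/C), so Tm is non-decreasing in n; n = 7 is the first length to reach 22°C.

n = 7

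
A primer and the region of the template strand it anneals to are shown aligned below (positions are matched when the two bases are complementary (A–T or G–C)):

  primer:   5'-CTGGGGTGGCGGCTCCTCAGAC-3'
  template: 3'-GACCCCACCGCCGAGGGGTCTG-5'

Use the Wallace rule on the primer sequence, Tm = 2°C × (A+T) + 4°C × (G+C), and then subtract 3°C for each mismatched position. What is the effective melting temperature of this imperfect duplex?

73°C

Primer base counts: A=2, T=4, G=9, C=7 → A+T=6, G+C=16
Perfect-match Tm = 2(6) + 4(16) = 12 + 64 = 76°C
Mismatches (positions where the bases are not complementary): 1 (at position 17)
Effective Tm = 76 − 1×3 = 76 − 3 = 73°C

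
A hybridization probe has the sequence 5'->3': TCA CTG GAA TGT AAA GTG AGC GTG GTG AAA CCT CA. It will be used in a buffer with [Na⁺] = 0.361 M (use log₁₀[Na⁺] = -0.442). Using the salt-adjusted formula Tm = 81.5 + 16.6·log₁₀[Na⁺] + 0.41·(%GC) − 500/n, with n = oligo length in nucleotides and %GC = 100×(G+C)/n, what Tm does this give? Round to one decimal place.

78.6°C

Length n = 35. C=6, A=11, G=10, T=8
G+C = 16, so %GC = 16/35 × 100 = 45.714%
Salt term: 16.6 × (-0.442) = -7.337
GC term: 0.41 × 45.714 = 18.743; length term: −500/35 = −14.286
Tm = 81.5 + (-7.337) + 18.743 − 14.286 = 78.62 → 78.6°C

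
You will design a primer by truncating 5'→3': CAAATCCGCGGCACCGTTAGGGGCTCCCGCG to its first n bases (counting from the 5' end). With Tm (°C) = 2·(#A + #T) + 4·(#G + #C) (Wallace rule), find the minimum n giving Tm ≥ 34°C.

n = 11

First 10 bases: CAAATCCGCG → Tm = 32°C (< 34°C)
First 11 bases: CAAATCCGCGG → Tm = 36°C (≥ 34°C)
Each additional base adds 2°C (A/T) or 4°C (G/C), so Tm is non-decreasing in n; n = 11 is the first length to reach 34°C.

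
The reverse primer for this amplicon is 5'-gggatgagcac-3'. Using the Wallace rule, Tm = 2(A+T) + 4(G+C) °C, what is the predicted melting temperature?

36°C

Scanning the sequence gives G=5, T=1, C=2, A=3.
AT pairs contribute 4, GC pairs contribute 7.
Tm = 4·7 + 2·4 = 28 + 8 = 36°C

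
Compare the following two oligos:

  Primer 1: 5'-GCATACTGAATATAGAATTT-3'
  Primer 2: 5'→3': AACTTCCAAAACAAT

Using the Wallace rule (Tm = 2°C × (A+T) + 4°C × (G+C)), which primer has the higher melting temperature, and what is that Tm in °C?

Primer 1: A+T=15, G+C=5 → Tm = 2(15)+4(5) = 50°C
Primer 2: A+T=11, G+C=4 → Tm = 2(11)+4(4) = 38°C
50°C vs 38°C → primer 1 is higher.

Primer 1, 50°C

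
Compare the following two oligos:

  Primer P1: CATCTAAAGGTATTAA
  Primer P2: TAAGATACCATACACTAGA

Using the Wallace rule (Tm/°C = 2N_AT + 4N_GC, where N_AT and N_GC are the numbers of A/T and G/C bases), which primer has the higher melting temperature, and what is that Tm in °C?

Primer P2, 50°C

Primer P1: A+T=12, G+C=4 → Tm = 2(12)+4(4) = 40°C
Primer P2: A+T=13, G+C=6 → Tm = 2(13)+4(6) = 50°C
40°C vs 50°C → primer P2 is higher.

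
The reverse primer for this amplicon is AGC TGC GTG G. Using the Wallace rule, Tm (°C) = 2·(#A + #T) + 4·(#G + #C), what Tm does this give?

34°C

Scanning the sequence gives G=5, C=2, A=1, T=2.
So N_AT = 3 and N_GC = 7.
Tm = 2(3) + 4(7) = 6 + 28 = 34°C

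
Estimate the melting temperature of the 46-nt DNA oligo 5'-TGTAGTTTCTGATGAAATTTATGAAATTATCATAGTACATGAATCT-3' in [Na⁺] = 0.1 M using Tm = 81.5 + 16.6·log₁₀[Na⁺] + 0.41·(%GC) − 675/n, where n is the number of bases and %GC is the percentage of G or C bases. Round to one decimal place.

60.0°C

Length n = 46. Counting bases: G=7, C=4, T=19, A=16
G+C = 11, so %GC = 11/46 × 100 = 23.913%
Salt term: 16.6 × (-1) = -16.6
GC term: 0.41 × 23.913 = 9.804; length term: −675/46 = −14.674
Tm = 81.5 + (-16.6) + 9.804 − 14.674 = 60.03 → 60.0°C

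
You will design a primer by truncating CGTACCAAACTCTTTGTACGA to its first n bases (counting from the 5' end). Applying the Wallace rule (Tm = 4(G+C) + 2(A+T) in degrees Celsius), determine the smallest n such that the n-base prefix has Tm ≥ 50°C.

n = 18

First 17 bases: CGTACCAAACTCTTTGT → Tm = 48°C (< 50°C)
First 18 bases: CGTACCAAACTCTTTGTA → Tm = 50°C (≥ 50°C)
Each additional base adds 2°C (A/T) or 4°C (G/C), so Tm is non-decreasing in n; n = 18 is the first length to reach 50°C.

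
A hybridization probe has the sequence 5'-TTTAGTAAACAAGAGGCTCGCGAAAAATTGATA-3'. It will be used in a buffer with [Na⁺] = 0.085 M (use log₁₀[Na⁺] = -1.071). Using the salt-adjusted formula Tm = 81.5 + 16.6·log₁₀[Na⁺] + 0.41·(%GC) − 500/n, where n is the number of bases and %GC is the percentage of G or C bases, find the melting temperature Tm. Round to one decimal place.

62.2°C

Length n = 33. Base counts: T=8, G=7, A=14, C=4
G+C = 11, so %GC = 11/33 × 100 = 33.333%
Salt term: 16.6 × (-1.071) = -17.779
GC term: 0.41 × 33.333 = 13.667; length term: −500/33 = −15.152
Tm = 81.5 + (-17.779) + 13.667 − 15.152 = 62.236 → 62.2°C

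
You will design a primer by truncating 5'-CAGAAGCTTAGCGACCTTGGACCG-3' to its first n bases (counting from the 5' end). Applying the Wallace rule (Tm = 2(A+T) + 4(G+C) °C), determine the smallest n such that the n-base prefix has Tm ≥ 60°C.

First 19 bases: CAGAAGCTTAGCGACCTTG → Tm = 58°C (< 60°C)
First 20 bases: CAGAAGCTTAGCGACCTTGG → Tm = 62°C (≥ 60°C)
Since every base adds ≥2°C, Tm only increases with n, so the threshold is first crossed at n = 20.

n = 20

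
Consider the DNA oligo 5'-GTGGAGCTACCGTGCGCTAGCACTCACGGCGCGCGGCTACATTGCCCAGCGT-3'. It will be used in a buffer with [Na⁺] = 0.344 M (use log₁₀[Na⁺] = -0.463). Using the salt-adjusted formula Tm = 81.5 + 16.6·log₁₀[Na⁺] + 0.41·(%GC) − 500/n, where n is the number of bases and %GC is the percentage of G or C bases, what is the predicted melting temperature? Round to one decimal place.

Length n = 52. Scanning the sequence gives G=17, A=8, C=18, T=9.
G+C = 35, so %GC = 35/52 × 100 = 67.308%
Salt term: 16.6 × (-0.463) = -7.686
GC term: 0.41 × 67.308 = 27.596; length term: −500/52 = −9.615
Tm = 81.5 + (-7.686) + 27.596 − 9.615 = 91.795 → 91.8°C

91.8°C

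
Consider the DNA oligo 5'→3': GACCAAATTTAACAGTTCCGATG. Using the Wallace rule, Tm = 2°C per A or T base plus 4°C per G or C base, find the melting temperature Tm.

Base counts: G=4, C=5, A=8, T=6
So N_AT = 14 and N_GC = 9.
Tm = 2(14) + 4(9) = 28 + 36 = 64°C

64°C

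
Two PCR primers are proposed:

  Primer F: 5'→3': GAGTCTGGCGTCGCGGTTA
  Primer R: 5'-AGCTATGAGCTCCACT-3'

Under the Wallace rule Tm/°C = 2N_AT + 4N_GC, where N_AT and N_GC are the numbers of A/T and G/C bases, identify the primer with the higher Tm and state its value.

Primer F, 62°C

Primer F: A+T=7, G+C=12 → Tm = 2(7)+4(12) = 62°C
Primer R: A+T=8, G+C=8 → Tm = 2(8)+4(8) = 48°C
62°C vs 48°C → primer F is higher.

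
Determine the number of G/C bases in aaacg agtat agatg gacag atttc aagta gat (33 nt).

A=14, T=8, C=3, G=8
Total G or C: 8 + 3 = 11

11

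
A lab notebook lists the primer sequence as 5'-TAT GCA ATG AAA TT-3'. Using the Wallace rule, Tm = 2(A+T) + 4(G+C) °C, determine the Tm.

Scanning the sequence gives G=2, T=5, A=6, C=1.
So N_AT = 11 and N_GC = 3.
Tm = 2(11) + 4(3) = 22 + 12 = 34°C

34°C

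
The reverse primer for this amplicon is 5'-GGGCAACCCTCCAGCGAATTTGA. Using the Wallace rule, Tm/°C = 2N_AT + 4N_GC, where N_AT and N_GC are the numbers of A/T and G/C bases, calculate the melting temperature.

72°C

Base counts: G=6, C=7, T=4, A=6
A+T = 10, G+C = 13
Tm = 4·13 + 2·10 = 52 + 20 = 72°C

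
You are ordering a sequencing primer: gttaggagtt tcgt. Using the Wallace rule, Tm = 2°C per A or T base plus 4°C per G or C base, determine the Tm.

Counting bases: G=5, C=1, A=2, T=6
AT pairs contribute 8, GC pairs contribute 6.
Tm = 2(8) + 4(6) = 16 + 24 = 40°C

40°C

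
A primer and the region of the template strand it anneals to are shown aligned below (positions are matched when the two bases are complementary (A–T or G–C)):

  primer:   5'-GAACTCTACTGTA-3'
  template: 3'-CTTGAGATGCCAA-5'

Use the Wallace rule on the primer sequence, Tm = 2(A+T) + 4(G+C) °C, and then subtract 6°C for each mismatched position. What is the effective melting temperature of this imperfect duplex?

24°C

Primer base counts: A=4, T=4, G=2, C=3 → A+T=8, G+C=5
Perfect-match Tm = 2(8) + 4(5) = 16 + 20 = 36°C
Mismatches (positions where the bases are not complementary): 2 (at positions 10, 13)
Effective Tm = 36 − 2×6 = 36 − 12 = 24°C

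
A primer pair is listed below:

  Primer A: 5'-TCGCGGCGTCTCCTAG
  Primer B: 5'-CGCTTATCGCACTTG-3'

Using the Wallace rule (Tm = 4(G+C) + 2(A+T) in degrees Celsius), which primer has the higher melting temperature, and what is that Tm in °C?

Primer A: A+T=5, G+C=11 → Tm = 2(5)+4(11) = 54°C
Primer B: A+T=7, G+C=8 → Tm = 2(7)+4(8) = 46°C
54°C vs 46°C → primer A is higher.

Primer A, 54°C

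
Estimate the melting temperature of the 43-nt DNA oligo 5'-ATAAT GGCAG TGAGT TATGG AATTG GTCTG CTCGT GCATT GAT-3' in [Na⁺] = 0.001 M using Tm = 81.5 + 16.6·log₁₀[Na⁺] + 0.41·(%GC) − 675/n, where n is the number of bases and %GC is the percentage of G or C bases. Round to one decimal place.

33.2°C

Length n = 43. Counting bases: C=5, A=10, T=15, G=13
G+C = 18, so %GC = 18/43 × 100 = 41.86%
Salt term: 16.6 × (-3) = -49.8
GC term: 0.41 × 41.86 = 17.163; length term: −675/43 = −15.698
Tm = 81.5 + (-49.8) + 17.163 − 15.698 = 33.165 → 33.2°C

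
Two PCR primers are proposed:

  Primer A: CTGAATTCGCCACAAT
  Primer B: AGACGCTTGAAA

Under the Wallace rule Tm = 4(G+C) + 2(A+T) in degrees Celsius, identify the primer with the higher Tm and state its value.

Primer A, 46°C

Primer A: A+T=9, G+C=7 → Tm = 2(9)+4(7) = 46°C
Primer B: A+T=7, G+C=5 → Tm = 2(7)+4(5) = 34°C
46°C vs 34°C → primer A is higher.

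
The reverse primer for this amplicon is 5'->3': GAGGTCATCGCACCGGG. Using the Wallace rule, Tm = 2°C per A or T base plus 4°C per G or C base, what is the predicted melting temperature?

Scanning the sequence gives A=3, T=2, C=5, G=7.
So N_AT = 5 and N_GC = 12.
Tm = 2(5) + 4(12) = 10 + 48 = 58°C

58°C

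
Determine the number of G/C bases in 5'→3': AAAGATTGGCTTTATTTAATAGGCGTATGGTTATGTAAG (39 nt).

Base counts: T=15, A=12, C=2, G=10
G+C = 10 + 2 = 12

12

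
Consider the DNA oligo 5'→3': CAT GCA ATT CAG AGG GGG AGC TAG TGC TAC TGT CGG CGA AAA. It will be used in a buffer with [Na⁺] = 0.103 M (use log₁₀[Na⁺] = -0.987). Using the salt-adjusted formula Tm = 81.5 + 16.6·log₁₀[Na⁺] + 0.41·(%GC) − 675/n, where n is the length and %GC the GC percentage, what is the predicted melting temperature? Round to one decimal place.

70.5°C

Length n = 42. Base counts: C=8, T=8, A=12, G=14
G+C = 22, so %GC = 22/42 × 100 = 52.381%
Salt term: 16.6 × (-0.987) = -16.384
GC term: 0.41 × 52.381 = 21.476; length term: −675/42 = −16.071
Tm = 81.5 + (-16.384) + 21.476 − 16.071 = 70.521 → 70.5°C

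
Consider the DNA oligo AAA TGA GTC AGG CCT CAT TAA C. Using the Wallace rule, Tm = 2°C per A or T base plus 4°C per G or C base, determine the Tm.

Base counts: G=4, T=5, C=5, A=8
So N_AT = 13 and N_GC = 9.
Tm = 4·9 + 2·13 = 36 + 26 = 62°C

62°C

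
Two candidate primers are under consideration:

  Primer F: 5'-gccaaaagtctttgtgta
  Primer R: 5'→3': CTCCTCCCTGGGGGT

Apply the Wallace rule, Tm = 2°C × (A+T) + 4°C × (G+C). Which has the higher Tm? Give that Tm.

Primer F: A+T=11, G+C=7 → Tm = 2(11)+4(7) = 50°C
Primer R: A+T=4, G+C=11 → Tm = 2(4)+4(11) = 52°C
50°C vs 52°C → primer R is higher.

Primer R, 52°C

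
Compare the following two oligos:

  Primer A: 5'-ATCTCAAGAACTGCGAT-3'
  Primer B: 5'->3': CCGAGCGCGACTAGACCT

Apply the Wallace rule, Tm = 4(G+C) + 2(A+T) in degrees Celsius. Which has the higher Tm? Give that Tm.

Primer B, 60°C

Primer A: A+T=10, G+C=7 → Tm = 2(10)+4(7) = 48°C
Primer B: A+T=6, G+C=12 → Tm = 2(6)+4(12) = 60°C
48°C vs 60°C → primer B is higher.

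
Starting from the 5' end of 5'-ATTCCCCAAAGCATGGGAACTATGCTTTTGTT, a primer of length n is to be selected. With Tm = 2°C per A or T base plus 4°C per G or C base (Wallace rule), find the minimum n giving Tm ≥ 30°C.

n = 11

First 10 bases: ATTCCCCAAA → Tm = 28°C (< 30°C)
First 11 bases: ATTCCCCAAAG → Tm = 32°C (≥ 30°C)
Since every base adds ≥2°C, Tm only increases with n, so the threshold is first crossed at n = 11.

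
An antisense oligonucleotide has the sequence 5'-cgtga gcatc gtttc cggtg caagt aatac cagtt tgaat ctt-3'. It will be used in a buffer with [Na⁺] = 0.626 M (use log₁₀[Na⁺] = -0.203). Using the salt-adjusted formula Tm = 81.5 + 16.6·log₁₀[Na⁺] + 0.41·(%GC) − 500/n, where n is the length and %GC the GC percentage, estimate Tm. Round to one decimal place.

84.6°C

Length n = 43. Scanning the sequence gives G=10, C=9, A=10, T=14.
G+C = 19, so %GC = 19/43 × 100 = 44.186%
Salt term: 16.6 × (-0.203) = -3.37
GC term: 0.41 × 44.186 = 18.116; length term: −500/43 = −11.628
Tm = 81.5 + (-3.37) + 18.116 − 11.628 = 84.618 → 84.6°C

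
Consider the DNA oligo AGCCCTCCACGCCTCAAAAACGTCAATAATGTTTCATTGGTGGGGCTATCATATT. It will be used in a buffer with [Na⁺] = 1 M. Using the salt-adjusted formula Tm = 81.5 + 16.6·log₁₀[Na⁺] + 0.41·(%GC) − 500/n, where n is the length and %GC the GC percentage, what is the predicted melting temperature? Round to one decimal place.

90.3°C

Length n = 55. A=15, C=14, T=16, G=10
G+C = 24, so %GC = 24/55 × 100 = 43.636%
Salt term: 16.6 × (0) = 0
GC term: 0.41 × 43.636 = 17.891; length term: −500/55 = −9.091
Tm = 81.5 + (0) + 17.891 − 9.091 = 90.3 → 90.3°C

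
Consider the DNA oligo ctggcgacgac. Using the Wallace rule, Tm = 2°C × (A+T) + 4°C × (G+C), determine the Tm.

Scanning the sequence gives A=2, C=4, T=1, G=4.
AT pairs contribute 3, GC pairs contribute 8.
Tm = 2(3) + 4(8) = 6 + 32 = 38°C

38°C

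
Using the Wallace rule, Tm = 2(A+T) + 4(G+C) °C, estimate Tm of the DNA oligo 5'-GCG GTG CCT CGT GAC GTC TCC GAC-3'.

C=9, T=5, A=2, G=8
AT pairs contribute 7, GC pairs contribute 17.
Tm = 2×7 + 4×17 = 82°C

82°C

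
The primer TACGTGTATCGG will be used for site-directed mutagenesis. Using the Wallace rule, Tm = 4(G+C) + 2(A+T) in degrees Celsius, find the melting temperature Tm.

36°C

Base counts: G=4, C=2, T=4, A=2
A+T = 6, G+C = 6
Tm = 4·6 + 2·6 = 24 + 12 = 36°C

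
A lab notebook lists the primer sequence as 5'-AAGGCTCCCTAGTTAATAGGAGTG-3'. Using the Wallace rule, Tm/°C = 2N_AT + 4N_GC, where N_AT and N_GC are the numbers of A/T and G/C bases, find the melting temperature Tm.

Base counts: T=6, A=7, C=4, G=7
AT pairs contribute 13, GC pairs contribute 11.
Tm = 4·11 + 2·13 = 44 + 26 = 70°C

70°C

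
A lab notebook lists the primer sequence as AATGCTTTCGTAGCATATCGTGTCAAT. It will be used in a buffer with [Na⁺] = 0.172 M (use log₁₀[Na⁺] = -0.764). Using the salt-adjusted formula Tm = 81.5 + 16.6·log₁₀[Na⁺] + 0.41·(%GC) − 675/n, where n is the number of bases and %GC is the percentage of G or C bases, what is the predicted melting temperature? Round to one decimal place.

Length n = 27. A=7, T=10, C=5, G=5
G+C = 10, so %GC = 10/27 × 100 = 37.037%
Salt term: 16.6 × (-0.764) = -12.682
GC term: 0.41 × 37.037 = 15.185; length term: −675/27 = −25
Tm = 81.5 + (-12.682) + 15.185 − 25 = 59.003 → 59.0°C

59.0°C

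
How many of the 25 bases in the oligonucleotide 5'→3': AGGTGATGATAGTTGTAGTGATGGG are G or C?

Scanning the sequence gives C=0, A=6, G=11, T=8.
Total G or C: 11 + 0 = 11

11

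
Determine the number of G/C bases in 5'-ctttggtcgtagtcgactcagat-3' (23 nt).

11

Base counts: G=6, A=4, C=5, T=8
G+C = 6 + 5 = 11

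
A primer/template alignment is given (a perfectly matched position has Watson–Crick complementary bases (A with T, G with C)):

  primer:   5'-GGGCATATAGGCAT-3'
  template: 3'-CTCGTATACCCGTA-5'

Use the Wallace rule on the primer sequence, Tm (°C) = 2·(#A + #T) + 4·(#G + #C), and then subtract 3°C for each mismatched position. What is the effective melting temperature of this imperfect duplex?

Primer base counts: A=4, T=3, G=5, C=2 → A+T=7, G+C=7
Perfect-match Tm = 2(7) + 4(7) = 14 + 28 = 42°C
Mismatches (positions where the bases are not complementary): 2 (at positions 2, 9)
Effective Tm = 42 − 2×3 = 42 − 6 = 36°C

36°C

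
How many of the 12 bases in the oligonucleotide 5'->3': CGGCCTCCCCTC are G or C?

10

Scanning the sequence gives G=2, T=2, C=8, A=0.
Total G or C: 2 + 8 = 10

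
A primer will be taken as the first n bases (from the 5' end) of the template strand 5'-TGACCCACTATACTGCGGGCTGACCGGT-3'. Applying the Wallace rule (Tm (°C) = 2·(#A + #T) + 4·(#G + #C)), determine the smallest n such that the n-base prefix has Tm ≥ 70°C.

First 21 bases: TGACCCACTATACTGCGGGCT → Tm = 66°C (< 70°C)
First 22 bases: TGACCCACTATACTGCGGGCTG → Tm = 70°C (≥ 70°C)
Each additional base adds 2°C (A/T) or 4°C (G/C), so Tm is non-decreasing in n; n = 22 is the first length to reach 70°C.

n = 22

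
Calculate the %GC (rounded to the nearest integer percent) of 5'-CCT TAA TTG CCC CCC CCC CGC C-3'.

T=4, C=14, A=2, G=2
G+C = 2 + 14 = 16 out of 22 bases
%GC = 16/22 × 100 = 72.73% ≈ 73%

73%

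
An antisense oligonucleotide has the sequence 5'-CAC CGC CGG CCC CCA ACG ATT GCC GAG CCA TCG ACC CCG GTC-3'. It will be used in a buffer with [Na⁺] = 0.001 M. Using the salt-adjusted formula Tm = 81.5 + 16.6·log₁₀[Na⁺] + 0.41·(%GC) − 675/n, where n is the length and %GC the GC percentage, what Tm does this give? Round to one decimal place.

Length n = 42. Scanning the sequence gives C=21, T=4, G=10, A=7.
G+C = 31, so %GC = 31/42 × 100 = 73.81%
Salt term: 16.6 × (-3) = -49.8
GC term: 0.41 × 73.81 = 30.262; length term: −675/42 = −16.071
Tm = 81.5 + (-49.8) + 30.262 − 16.071 = 45.891 → 45.9°C

45.9°C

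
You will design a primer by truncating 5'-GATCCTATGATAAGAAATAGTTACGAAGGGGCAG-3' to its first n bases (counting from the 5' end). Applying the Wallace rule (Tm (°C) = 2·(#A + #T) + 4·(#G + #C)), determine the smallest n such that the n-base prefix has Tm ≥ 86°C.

n = 31

First 30 bases: GATCCTATGATAAGAAATAGTTACGAAGGG → Tm = 82°C (< 86°C)
First 31 bases: GATCCTATGATAAGAAATAGTTACGAAGGGG → Tm = 86°C (≥ 86°C)
Since every base adds ≥2°C, Tm only increases with n, so the threshold is first crossed at n = 31.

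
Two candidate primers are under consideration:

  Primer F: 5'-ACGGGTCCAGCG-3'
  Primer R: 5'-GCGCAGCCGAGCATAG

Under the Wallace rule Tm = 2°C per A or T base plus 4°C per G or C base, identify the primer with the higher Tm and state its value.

Primer F: A+T=3, G+C=9 → Tm = 2(3)+4(9) = 42°C
Primer R: A+T=5, G+C=11 → Tm = 2(5)+4(11) = 54°C
42°C vs 54°C → primer R is higher.

Primer R, 54°C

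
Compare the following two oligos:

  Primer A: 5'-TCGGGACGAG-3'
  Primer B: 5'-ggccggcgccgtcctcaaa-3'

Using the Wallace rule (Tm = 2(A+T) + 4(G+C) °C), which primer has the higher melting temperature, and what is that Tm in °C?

Primer B, 66°C

Primer A: A+T=3, G+C=7 → Tm = 2(3)+4(7) = 34°C
Primer B: A+T=5, G+C=14 → Tm = 2(5)+4(14) = 66°C
34°C vs 66°C → primer B is higher.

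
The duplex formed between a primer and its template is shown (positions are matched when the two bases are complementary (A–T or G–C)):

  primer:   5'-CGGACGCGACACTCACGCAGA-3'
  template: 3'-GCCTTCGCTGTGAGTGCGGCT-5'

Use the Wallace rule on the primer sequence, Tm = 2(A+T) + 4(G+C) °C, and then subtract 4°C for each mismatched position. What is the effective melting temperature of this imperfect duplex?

62°C

Primer base counts: A=6, T=1, G=6, C=8 → A+T=7, G+C=14
Perfect-match Tm = 2(7) + 4(14) = 14 + 56 = 70°C
Mismatches (positions where the bases are not complementary): 2 (at positions 5, 19)
Effective Tm = 70 − 2×4 = 70 − 8 = 62°C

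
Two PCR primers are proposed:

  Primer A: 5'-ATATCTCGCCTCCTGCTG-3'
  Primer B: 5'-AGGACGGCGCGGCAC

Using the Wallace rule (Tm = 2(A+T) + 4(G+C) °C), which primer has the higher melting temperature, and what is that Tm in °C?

Primer A: A+T=8, G+C=10 → Tm = 2(8)+4(10) = 56°C
Primer B: A+T=3, G+C=12 → Tm = 2(3)+4(12) = 54°C
56°C vs 54°C → primer A is higher.

Primer A, 56°C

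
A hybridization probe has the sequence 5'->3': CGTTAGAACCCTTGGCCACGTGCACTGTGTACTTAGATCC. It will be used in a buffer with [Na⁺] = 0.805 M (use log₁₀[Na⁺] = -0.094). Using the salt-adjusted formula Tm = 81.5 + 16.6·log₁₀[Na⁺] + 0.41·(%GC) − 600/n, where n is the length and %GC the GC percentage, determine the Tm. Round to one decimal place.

Length n = 40. Base counts: A=8, G=9, T=11, C=12
G+C = 21, so %GC = 21/40 × 100 = 52.5%
Salt term: 16.6 × (-0.094) = -1.56
GC term: 0.41 × 52.5 = 21.525; length term: −600/40 = −15
Tm = 81.5 + (-1.56) + 21.525 − 15 = 86.465 → 86.5°C

86.5°C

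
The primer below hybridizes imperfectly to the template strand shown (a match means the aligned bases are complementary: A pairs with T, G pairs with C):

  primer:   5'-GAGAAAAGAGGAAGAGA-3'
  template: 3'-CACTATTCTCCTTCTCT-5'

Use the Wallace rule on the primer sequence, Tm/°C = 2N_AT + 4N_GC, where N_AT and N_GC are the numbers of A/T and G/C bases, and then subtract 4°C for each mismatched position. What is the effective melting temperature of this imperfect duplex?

40°C

Primer base counts: A=10, T=0, G=7, C=0 → A+T=10, G+C=7
Perfect-match Tm = 2(10) + 4(7) = 20 + 28 = 48°C
Mismatches (positions where the bases are not complementary): 2 (at positions 2, 5)
Effective Tm = 48 − 2×4 = 48 − 8 = 40°C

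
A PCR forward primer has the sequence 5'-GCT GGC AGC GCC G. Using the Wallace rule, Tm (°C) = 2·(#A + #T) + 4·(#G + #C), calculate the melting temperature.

Scanning the sequence gives T=1, G=6, A=1, C=5.
AT pairs contribute 2, GC pairs contribute 11.
Tm = 2(2) + 4(11) = 4 + 44 = 48°C

48°C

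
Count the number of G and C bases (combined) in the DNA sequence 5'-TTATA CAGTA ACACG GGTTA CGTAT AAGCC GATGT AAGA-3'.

15

Counting bases: G=9, T=10, C=6, A=14
Total G or C: 9 + 6 = 15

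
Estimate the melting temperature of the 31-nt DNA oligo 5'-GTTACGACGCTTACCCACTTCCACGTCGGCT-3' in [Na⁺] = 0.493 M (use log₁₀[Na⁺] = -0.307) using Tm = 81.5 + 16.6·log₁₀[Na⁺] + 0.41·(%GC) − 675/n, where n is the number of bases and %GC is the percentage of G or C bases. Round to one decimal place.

Length n = 31. C=12, A=5, G=6, T=8
G+C = 18, so %GC = 18/31 × 100 = 58.065%
Salt term: 16.6 × (-0.307) = -5.096
GC term: 0.41 × 58.065 = 23.807; length term: −675/31 = −21.774
Tm = 81.5 + (-5.096) + 23.807 − 21.774 = 78.437 → 78.4°C

78.4°C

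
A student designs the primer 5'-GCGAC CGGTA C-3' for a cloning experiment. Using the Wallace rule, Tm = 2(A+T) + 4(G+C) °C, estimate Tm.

38°C

Scanning the sequence gives G=4, C=4, A=2, T=1.
A+T = 3, G+C = 8
Tm = 2×3 + 4×8 = 38°C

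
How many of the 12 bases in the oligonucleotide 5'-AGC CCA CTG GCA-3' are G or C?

Base counts: A=3, G=3, T=1, C=5
G+C = 3 + 5 = 8

8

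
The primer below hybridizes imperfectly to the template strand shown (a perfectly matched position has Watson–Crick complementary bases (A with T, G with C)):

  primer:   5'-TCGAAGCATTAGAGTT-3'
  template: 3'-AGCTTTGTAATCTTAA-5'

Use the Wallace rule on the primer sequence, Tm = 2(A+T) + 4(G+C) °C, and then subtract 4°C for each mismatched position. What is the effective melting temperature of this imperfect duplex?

36°C

Primer base counts: A=5, T=5, G=4, C=2 → A+T=10, G+C=6
Perfect-match Tm = 2(10) + 4(6) = 20 + 24 = 44°C
Mismatches (positions where the bases are not complementary): 2 (at positions 6, 14)
Effective Tm = 44 − 2×4 = 44 − 8 = 36°C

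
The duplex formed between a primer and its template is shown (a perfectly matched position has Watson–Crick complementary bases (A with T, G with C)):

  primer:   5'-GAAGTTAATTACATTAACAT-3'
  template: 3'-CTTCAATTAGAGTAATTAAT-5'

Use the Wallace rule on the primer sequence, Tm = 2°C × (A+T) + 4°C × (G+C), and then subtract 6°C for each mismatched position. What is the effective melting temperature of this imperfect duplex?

18°C

Primer base counts: A=9, T=7, G=2, C=2 → A+T=16, G+C=4
Perfect-match Tm = 2(16) + 4(4) = 32 + 16 = 48°C
Mismatches (positions where the bases are not complementary): 5 (at positions 10, 11, 18, 19, 20)
Effective Tm = 48 − 5×6 = 48 − 30 = 18°C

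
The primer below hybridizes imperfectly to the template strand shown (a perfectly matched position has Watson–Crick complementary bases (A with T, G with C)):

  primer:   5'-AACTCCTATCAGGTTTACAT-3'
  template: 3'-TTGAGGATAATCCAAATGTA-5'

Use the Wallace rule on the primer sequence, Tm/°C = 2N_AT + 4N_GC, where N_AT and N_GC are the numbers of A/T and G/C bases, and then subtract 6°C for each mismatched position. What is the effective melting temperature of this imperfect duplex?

48°C

Primer base counts: A=6, T=7, G=2, C=5 → A+T=13, G+C=7
Perfect-match Tm = 2(13) + 4(7) = 26 + 28 = 54°C
Mismatches (positions where the bases are not complementary): 1 (at position 10)
Effective Tm = 54 − 1×6 = 54 − 6 = 48°C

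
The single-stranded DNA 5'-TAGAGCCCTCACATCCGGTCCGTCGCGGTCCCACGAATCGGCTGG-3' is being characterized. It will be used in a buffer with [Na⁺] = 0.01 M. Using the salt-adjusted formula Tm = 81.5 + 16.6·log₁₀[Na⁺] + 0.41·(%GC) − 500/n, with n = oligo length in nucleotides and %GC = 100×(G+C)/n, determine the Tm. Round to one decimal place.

64.5°C

Length n = 45. Base counts: T=8, G=13, C=17, A=7
G+C = 30, so %GC = 30/45 × 100 = 66.667%
Salt term: 16.6 × (-2) = -33.2
GC term: 0.41 × 66.667 = 27.333; length term: −500/45 = −11.111
Tm = 81.5 + (-33.2) + 27.333 − 11.111 = 64.522 → 64.5°C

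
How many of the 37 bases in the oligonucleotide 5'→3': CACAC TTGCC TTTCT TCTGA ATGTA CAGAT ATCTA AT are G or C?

13

Scanning the sequence gives G=4, C=9, T=14, A=10.
G+C = 4 + 9 = 13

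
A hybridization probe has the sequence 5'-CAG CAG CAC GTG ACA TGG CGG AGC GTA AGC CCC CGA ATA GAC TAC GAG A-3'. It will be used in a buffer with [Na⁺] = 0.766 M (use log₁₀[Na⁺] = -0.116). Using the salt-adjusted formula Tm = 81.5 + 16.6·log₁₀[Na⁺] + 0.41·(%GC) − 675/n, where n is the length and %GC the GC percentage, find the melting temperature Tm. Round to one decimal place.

Length n = 49. T=5, A=15, C=14, G=15
G+C = 29, so %GC = 29/49 × 100 = 59.184%
Salt term: 16.6 × (-0.116) = -1.926
GC term: 0.41 × 59.184 = 24.265; length term: −675/49 = −13.776
Tm = 81.5 + (-1.926) + 24.265 − 13.776 = 90.063 → 90.1°C

90.1°C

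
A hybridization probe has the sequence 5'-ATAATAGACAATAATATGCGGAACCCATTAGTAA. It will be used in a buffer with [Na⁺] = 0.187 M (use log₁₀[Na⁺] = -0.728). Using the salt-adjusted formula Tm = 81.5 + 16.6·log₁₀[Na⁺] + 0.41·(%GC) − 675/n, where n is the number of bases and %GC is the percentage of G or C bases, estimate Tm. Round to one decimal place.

Length n = 34. T=8, A=16, C=5, G=5
G+C = 10, so %GC = 10/34 × 100 = 29.412%
Salt term: 16.6 × (-0.728) = -12.085
GC term: 0.41 × 29.412 = 12.059; length term: −675/34 = −19.853
Tm = 81.5 + (-12.085) + 12.059 − 19.853 = 61.621 → 61.6°C

61.6°C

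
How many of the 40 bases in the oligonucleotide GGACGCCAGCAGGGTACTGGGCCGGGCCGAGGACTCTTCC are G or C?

29

Base counts: G=16, A=6, C=13, T=5
Total G or C: 16 + 13 = 29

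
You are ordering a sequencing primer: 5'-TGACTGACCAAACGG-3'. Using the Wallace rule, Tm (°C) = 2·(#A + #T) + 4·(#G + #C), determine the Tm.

Base counts: C=4, G=4, A=5, T=2
AT pairs contribute 7, GC pairs contribute 8.
Tm = 2(7) + 4(8) = 14 + 32 = 46°C

46°C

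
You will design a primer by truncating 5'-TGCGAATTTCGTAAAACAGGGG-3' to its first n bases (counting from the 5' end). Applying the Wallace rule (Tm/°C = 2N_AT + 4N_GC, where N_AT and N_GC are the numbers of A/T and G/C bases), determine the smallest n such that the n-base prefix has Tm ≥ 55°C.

First 19 bases: TGCGAATTTCGTAAAACAG → Tm = 52°C (< 55°C)
First 20 bases: TGCGAATTTCGTAAAACAGG → Tm = 56°C (≥ 55°C)
Since every base adds ≥2°C, Tm only increases with n, so the threshold is first crossed at n = 20.

n = 20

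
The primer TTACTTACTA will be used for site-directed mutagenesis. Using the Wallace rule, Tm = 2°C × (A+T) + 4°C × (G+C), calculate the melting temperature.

Scanning the sequence gives T=5, C=2, G=0, A=3.
AT pairs contribute 8, GC pairs contribute 2.
Tm = 2×8 + 4×2 = 24°C

24°C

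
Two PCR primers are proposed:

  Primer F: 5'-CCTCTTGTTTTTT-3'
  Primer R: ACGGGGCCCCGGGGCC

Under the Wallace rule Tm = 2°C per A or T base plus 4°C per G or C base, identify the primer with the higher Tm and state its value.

Primer F: A+T=9, G+C=4 → Tm = 2(9)+4(4) = 34°C
Primer R: A+T=1, G+C=15 → Tm = 2(1)+4(15) = 62°C
34°C vs 62°C → primer R is higher.

Primer R, 62°C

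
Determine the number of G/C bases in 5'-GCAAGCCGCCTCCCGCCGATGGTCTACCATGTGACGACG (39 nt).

Base counts: C=15, A=7, G=11, T=6
G+C = 11 + 15 = 26

26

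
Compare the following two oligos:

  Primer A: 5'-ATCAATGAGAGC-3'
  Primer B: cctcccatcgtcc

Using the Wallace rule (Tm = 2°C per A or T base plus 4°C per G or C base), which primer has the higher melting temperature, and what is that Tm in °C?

Primer A: A+T=7, G+C=5 → Tm = 2(7)+4(5) = 34°C
Primer B: A+T=4, G+C=9 → Tm = 2(4)+4(9) = 44°C
34°C vs 44°C → primer B is higher.

Primer B, 44°C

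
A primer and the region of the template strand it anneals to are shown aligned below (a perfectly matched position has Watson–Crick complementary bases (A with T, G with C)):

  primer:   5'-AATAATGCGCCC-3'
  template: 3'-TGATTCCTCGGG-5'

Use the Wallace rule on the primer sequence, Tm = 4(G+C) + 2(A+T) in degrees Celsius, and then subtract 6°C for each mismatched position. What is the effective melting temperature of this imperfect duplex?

Primer base counts: A=4, T=2, G=2, C=4 → A+T=6, G+C=6
Perfect-match Tm = 2(6) + 4(6) = 12 + 24 = 36°C
Mismatches (positions where the bases are not complementary): 3 (at positions 2, 6, 8)
Effective Tm = 36 − 3×6 = 36 − 18 = 18°C

18°C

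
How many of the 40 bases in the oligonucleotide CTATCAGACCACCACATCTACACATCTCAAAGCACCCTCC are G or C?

Counting bases: G=2, T=7, C=18, A=13
Total G or C: 2 + 18 = 20

20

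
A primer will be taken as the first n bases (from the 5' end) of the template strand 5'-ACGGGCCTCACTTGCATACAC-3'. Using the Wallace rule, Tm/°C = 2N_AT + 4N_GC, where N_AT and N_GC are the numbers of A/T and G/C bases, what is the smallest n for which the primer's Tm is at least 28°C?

First 7 bases: ACGGGCC → Tm = 26°C (< 28°C)
First 8 bases: ACGGGCCT → Tm = 28°C (≥ 28°C)
Since every base adds ≥2°C, Tm only increases with n, so the threshold is first crossed at n = 8.

n = 8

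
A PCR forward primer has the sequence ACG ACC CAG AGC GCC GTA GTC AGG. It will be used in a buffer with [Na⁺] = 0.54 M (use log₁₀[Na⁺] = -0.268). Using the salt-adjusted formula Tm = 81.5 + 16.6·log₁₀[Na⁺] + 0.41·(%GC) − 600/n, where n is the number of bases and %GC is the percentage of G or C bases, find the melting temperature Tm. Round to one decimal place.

Length n = 24. Counting bases: A=6, G=8, C=8, T=2
G+C = 16, so %GC = 16/24 × 100 = 66.667%
Salt term: 16.6 × (-0.268) = -4.449
GC term: 0.41 × 66.667 = 27.333; length term: −600/24 = −25
Tm = 81.5 + (-4.449) + 27.333 − 25 = 79.384 → 79.4°C

79.4°C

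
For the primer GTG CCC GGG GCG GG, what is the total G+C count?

Scanning the sequence gives G=9, T=1, A=0, C=4.
G+C = 9 + 4 = 13

13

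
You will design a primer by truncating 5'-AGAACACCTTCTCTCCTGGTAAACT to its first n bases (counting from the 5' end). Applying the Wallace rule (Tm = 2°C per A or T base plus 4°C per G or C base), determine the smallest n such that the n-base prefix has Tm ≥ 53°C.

n = 18

First 17 bases: AGAACACCTTCTCTCCT → Tm = 50°C (< 53°C)
First 18 bases: AGAACACCTTCTCTCCTG → Tm = 54°C (≥ 53°C)
Each additional base adds 2°C (A/T) or 4°C (G/C), so Tm is non-decreasing in n; n = 18 is the first length to reach 53°C.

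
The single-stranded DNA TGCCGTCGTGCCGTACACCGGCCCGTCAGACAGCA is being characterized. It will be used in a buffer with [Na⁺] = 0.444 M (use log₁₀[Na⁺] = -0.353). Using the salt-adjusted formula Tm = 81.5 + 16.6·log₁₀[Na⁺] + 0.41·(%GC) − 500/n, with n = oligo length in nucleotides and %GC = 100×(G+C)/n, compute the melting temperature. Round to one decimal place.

Length n = 35. A=6, T=5, G=10, C=14
G+C = 24, so %GC = 24/35 × 100 = 68.571%
Salt term: 16.6 × (-0.353) = -5.86
GC term: 0.41 × 68.571 = 28.114; length term: −500/35 = −14.286
Tm = 81.5 + (-5.86) + 28.114 − 14.286 = 89.468 → 89.5°C

89.5°C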